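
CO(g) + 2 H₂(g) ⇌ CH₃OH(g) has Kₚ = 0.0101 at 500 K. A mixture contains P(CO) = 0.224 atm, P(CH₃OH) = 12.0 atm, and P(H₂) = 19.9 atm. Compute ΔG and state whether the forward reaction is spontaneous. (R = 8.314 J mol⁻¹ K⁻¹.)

ΔG = 10.8 kJ/mol; the forward reaction is non-spontaneous

Qₚ = P(CH₃OH) / (P(CO)·P(H₂)²) = (12.0) / ((0.224)·(19.9)²) = 0.135
ΔG = RT ln(Qₚ/Kₚ) = (8.314 J mol⁻¹ K⁻¹)(500 K) × ln(0.135/0.0101)
   = (4.157 kJ/mol)(2.593) = 10.8 kJ/mol
ΔG > 0, so the forward reaction is non-spontaneous (proceeds in reverse).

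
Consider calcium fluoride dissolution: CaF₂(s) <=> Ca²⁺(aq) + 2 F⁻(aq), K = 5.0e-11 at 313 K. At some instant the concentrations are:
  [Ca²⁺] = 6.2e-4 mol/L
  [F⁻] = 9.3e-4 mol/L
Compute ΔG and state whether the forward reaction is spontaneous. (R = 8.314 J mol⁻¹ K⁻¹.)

(CaF₂ is a pure solid — omitted from Q.)
Q = [Ca²⁺]·[F⁻]² = (6.2e-4)·(9.3e-4)² = 5.36e-10
ΔG = RT ln(Q/K) = (8.314 J mol⁻¹ K⁻¹)(313 K) × ln(5.36e-10/5.0e-11)
   = (2.602 kJ/mol)(2.372) = 6.17 kJ/mol
ΔG > 0, so the forward reaction is non-spontaneous (proceeds in reverse).

ΔG = 6.17 kJ/mol; the forward reaction is non-spontaneous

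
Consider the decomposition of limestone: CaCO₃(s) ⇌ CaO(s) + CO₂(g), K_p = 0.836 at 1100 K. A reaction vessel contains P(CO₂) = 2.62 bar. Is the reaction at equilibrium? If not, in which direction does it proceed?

(CaCO₃, CaO are pure solids — omitted from Q_p.)
Q_p = P(CO₂) = 2.62
Q_p = 2.62 > K_p = 0.836, so the reverse reaction proceeds.

to the left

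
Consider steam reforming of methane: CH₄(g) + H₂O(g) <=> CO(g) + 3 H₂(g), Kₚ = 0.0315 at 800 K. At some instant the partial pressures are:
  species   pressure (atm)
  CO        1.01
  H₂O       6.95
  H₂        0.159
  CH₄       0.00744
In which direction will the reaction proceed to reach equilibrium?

to the left

Qₚ = P(CO)·P(H₂)³ / (P(CH₄)·P(H₂O)) = (1.01)·(0.159)³ / ((0.00744)·(6.95)) = 0.0785
Qₚ = 0.0785 > Kₚ = 0.0315, so the reverse reaction proceeds.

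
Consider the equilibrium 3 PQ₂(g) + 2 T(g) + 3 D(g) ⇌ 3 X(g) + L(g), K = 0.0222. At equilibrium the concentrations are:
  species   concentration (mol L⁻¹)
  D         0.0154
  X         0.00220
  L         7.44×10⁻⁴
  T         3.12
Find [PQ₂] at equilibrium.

At equilibrium, K = [X]³·[L] / ([PQ₂]³·[T]²·[D]³) = 0.0222.
(0.00220)³·(7.44×10⁻⁴) / (([PQ₂])³·(3.12)²·(0.0154)³) = 0.0222
[PQ₂]³ = 1.00×10⁻⁵ ⇒ [PQ₂] = 0.0216 mol L⁻¹

[PQ₂] = 0.0216 mol L⁻¹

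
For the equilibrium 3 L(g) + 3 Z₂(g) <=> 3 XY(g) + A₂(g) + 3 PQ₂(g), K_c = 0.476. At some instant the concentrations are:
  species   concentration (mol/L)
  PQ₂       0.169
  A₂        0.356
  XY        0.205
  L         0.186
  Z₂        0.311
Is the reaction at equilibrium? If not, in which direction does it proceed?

toward products

Q_c = [XY]³·[A₂]·[PQ₂]³ / ([L]³·[Z₂]³) = (0.205)³·(0.356)·(0.169)³ / ((0.186)³·(0.311)³) = 0.0765
Q_c = 0.0765 < K_c = 0.476, so the forward reaction proceeds.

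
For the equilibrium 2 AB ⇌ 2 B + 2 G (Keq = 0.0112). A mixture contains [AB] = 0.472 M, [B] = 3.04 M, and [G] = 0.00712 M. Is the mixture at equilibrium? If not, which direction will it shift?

Q = [B]²·[G]² / [AB]² = (3.04)²·(0.00712)² / (0.472)² = 0.00210
Q = 0.00210 < Keq = 0.0112: net forward reaction.

no; Q < K, reaction proceeds forward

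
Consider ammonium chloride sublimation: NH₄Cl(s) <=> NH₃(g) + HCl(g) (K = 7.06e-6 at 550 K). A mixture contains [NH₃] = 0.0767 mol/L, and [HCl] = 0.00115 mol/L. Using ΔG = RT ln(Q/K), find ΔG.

ΔG = 11.5 kJ/mol

(NH₄Cl is a pure solid — omitted from Q.)
Q = [NH₃]·[HCl] = (0.0767)·(0.00115) = 8.82e-5
ΔG = RT ln(Q/K) = (8.314 J mol⁻¹ K⁻¹)(550 K) × ln(8.82e-5/7.06e-6)
   = (4.573 kJ/mol)(2.525) = 11.5 kJ/mol
ΔG > 0, so the forward reaction is non-spontaneous (proceeds in reverse).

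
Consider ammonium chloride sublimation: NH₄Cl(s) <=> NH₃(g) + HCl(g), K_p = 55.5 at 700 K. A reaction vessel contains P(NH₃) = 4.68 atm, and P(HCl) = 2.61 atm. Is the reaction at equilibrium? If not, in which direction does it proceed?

(NH₄Cl is a pure solid — omitted from Q_p.)
Q_p = P(NH₃)·P(HCl) = (4.68)·(2.61) = 12.2
Q_p = 12.2 < K_p = 55.5, so the forward reaction proceeds.

in the forward direction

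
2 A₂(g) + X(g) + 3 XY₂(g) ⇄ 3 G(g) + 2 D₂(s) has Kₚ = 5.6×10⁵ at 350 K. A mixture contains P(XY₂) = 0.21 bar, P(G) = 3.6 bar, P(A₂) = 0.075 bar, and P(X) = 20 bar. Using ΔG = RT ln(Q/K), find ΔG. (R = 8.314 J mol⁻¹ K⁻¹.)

(D₂ is a pure solid — omitted from Qₚ.)
Qₚ = P(G)³ / (P(A₂)²·P(X)·P(XY₂)³) = (3.6)³ / ((0.075)²·(20)·(0.21)³) = 44800
ΔG = RT ln(Qₚ/Kₚ) = (8.314 J mol⁻¹ K⁻¹)(350 K) × ln(44800/5.6×10⁵)
   = (2.910 kJ/mol)(-2.526) = -7.35 kJ/mol
ΔG < 0, so the forward reaction is spontaneous (proceeds forward).

ΔG = -7.35 kJ/mol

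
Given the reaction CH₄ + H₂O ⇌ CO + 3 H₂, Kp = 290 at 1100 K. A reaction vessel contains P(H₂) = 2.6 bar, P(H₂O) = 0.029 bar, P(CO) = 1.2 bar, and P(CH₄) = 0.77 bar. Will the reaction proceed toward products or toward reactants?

toward reactants

Qp = P(CO)·P(H₂)³ / (P(CH₄)·P(H₂O)) = (1.2)·(2.6)³ / ((0.77)·(0.029)) = 940
Qp = 940 > Kp = 290, so the reverse reaction proceeds.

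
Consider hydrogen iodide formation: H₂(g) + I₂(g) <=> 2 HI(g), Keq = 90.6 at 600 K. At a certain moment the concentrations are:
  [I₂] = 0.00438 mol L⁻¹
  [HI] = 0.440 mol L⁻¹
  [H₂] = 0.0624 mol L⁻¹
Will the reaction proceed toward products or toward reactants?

toward reactants

Q = [HI]² / ([H₂]·[I₂]) = (0.440)² / ((0.0624)·(0.00438)) = 708
Q = 708 > Keq = 90.6, so the reverse reaction proceeds.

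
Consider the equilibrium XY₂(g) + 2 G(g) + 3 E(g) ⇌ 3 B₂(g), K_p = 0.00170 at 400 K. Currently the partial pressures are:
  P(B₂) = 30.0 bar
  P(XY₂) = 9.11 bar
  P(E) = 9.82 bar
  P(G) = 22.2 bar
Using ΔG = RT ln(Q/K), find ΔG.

ΔG = 4.38 kJ/mol

Q_p = P(B₂)³ / (P(XY₂)·P(G)²·P(E)³) = (30.0)³ / ((9.11)·(22.2)²·(9.82)³) = 0.00635
ΔG = RT ln(Q_p/K_p) = (8.314 J mol⁻¹ K⁻¹)(400 K) × ln(0.00635/0.00170)
   = (3.326 kJ/mol)(1.318) = 4.38 kJ/mol
ΔG > 0, so the forward reaction is non-spontaneous (proceeds in reverse).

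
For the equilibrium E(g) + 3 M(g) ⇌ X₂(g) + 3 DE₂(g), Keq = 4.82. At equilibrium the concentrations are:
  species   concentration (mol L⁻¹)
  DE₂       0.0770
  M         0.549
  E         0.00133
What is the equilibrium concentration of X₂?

At equilibrium, Keq = [X₂]·[DE₂]³ / ([E]·[M]³) = 4.82.
([X₂])·(0.0770)³ / ((0.00133)·(0.549)³) = 4.82
[X₂] = 2.32 mol L⁻¹

[X₂] = 2.32 mol L⁻¹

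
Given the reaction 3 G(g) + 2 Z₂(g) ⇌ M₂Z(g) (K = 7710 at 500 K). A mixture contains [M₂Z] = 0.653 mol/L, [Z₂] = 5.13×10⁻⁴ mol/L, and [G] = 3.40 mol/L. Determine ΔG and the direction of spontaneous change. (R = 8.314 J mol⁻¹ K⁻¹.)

ΔG = 8.74 kJ/mol; the forward reaction is non-spontaneous

Q = [M₂Z] / ([G]³·[Z₂]²) = (0.653) / ((3.40)³·(5.13×10⁻⁴)²) = 63100
ΔG = RT ln(Q/K) = (8.314 J mol⁻¹ K⁻¹)(500 K) × ln(63100/7710)
   = (4.157 kJ/mol)(2.102) = 8.74 kJ/mol
ΔG > 0, so the forward reaction is non-spontaneous (proceeds in reverse).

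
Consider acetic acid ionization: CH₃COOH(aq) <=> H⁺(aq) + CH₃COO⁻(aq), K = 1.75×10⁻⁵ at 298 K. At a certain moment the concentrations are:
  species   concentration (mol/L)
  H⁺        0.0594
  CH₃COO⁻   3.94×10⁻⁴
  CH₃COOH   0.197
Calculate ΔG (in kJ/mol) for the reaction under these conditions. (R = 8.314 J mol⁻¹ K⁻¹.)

Q = [H⁺]·[CH₃COO⁻] / [CH₃COOH] = (0.0594)·(3.94×10⁻⁴) / (0.197) = 1.19×10⁻⁴
ΔG = RT ln(Q/K) = (8.314 J mol⁻¹ K⁻¹)(298 K) × ln(1.19×10⁻⁴/1.75×10⁻⁵)
   = (2.478 kJ/mol)(1.917) = 4.75 kJ/mol
ΔG > 0, so the forward reaction is non-spontaneous (proceeds in reverse).

ΔG = 4.75 kJ/mol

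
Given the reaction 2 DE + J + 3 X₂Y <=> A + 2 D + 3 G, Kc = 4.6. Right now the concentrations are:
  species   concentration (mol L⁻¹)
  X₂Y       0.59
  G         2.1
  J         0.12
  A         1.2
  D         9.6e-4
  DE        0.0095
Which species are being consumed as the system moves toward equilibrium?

Qc = [A]·[D]²·[G]³ / ([DE]²·[J]·[X₂Y]³) = (1.2)·(9.6e-4)²·(2.1)³ / ((0.0095)²·(0.12)·(0.59)³) = 4.6
Qc = 4.6 = Kc; the system is at equilibrium.

none (at equilibrium)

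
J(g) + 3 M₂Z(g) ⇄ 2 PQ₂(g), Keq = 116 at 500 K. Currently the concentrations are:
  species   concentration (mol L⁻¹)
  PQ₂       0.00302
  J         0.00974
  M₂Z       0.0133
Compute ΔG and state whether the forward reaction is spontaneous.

Q = [PQ₂]² / ([J]·[M₂Z]³) = (0.00302)² / ((0.00974)·(0.0133)³) = 398
ΔG = RT ln(Q/Keq) = (8.314 J mol⁻¹ K⁻¹)(500 K) × ln(398/116)
   = (4.157 kJ/mol)(1.233) = 5.13 kJ/mol
ΔG > 0, so the forward reaction is non-spontaneous (proceeds in reverse).

ΔG = 5.13 kJ/mol; the forward reaction is non-spontaneous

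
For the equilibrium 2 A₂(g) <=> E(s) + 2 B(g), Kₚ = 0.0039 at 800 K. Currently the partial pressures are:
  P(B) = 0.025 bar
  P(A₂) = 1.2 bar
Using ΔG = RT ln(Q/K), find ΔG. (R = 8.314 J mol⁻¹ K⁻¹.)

(E is a pure solid — omitted from Qₚ.)
Qₚ = P(B)² / P(A₂)² = (0.025)² / (1.2)² = 4.34e-4
ΔG = RT ln(Qₚ/Kₚ) = (8.314 J mol⁻¹ K⁻¹)(800 K) × ln(4.34e-4/0.0039)
   = (6.651 kJ/mol)(-2.196) = -14.6 kJ/mol
ΔG < 0, so the forward reaction is spontaneous (proceeds forward).

ΔG = -14.6 kJ/mol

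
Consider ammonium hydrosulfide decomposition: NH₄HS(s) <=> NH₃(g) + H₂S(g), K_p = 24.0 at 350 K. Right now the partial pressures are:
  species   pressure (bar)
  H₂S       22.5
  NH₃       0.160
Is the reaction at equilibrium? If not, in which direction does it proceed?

(NH₄HS is a pure solid — omitted from Q_p.)
Q_p = P(NH₃)·P(H₂S) = (0.160)·(22.5) = 3.60
Q_p = 3.60 < K_p = 24.0, so the forward reaction proceeds.

to the right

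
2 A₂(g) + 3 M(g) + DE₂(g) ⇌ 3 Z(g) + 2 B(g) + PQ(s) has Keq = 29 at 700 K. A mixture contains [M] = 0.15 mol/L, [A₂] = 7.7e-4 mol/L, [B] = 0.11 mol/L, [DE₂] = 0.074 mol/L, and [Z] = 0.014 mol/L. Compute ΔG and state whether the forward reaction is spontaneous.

ΔG = 11.9 kJ/mol; the forward reaction is non-spontaneous

(PQ is a pure solid — omitted from Q.)
Q = [Z]³·[B]² / ([A₂]²·[M]³·[DE₂]) = (0.014)³·(0.11)² / ((7.7e-4)²·(0.15)³·(0.074)) = 224
ΔG = RT ln(Q/Keq) = (8.314 J mol⁻¹ K⁻¹)(700 K) × ln(224/29)
   = (5.820 kJ/mol)(2.044) = 11.9 kJ/mol
ΔG > 0, so the forward reaction is non-spontaneous (proceeds in reverse).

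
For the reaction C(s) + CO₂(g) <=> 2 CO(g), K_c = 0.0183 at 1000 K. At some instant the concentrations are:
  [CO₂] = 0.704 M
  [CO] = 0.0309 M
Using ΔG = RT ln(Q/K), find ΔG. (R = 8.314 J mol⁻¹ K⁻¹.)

ΔG = -21.6 kJ/mol

(C is a pure solid — omitted from Q_c.)
Q_c = [CO]² / [CO₂] = (0.0309)² / (0.704) = 0.00136
ΔG = RT ln(Q_c/K_c) = (8.314 J mol⁻¹ K⁻¹)(1000 K) × ln(0.00136/0.0183)
   = (8.314 kJ/mol)(-2.599) = -21.6 kJ/mol
ΔG < 0, so the forward reaction is spontaneous (proceeds forward).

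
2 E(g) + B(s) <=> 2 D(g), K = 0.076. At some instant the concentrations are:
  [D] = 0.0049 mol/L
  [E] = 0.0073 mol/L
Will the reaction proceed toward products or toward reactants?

(B is a pure solid — omitted from Q.)
Q = [D]² / [E]² = (0.0049)² / (0.0073)² = 0.45
Q = 0.45 > K = 0.076, so the reverse reaction proceeds.

reverse (toward reactants)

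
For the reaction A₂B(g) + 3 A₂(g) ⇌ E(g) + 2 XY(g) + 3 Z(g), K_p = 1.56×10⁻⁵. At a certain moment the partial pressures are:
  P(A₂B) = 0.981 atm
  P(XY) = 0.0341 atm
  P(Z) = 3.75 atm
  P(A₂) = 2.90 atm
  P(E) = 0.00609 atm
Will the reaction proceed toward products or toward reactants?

Q_p = P(E)·P(XY)²·P(Z)³ / (P(A₂B)·P(A₂)³) = (0.00609)·(0.0341)²·(3.75)³ / ((0.981)·(2.90)³) = 1.56×10⁻⁵
Q_p = 1.56×10⁻⁵ = K_p, so the system is already at equilibrium.

neither direction; the system is at equilibrium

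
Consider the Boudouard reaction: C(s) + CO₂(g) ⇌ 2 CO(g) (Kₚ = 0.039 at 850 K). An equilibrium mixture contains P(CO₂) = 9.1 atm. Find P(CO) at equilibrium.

P(CO) = 0.60 atm

(C is a pure solid — omitted from Kₚ.)
At equilibrium, Kₚ = P(CO)² / P(CO₂) = 0.039.
(P(CO))² / (9.1) = 0.039
P(CO)² = 0.355 ⇒ P(CO) = 0.60 atm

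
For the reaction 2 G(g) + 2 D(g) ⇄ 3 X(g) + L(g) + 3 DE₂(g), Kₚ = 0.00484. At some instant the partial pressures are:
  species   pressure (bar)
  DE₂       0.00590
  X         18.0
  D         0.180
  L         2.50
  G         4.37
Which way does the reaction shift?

no net change (already at equilibrium)

Qₚ = P(X)³·P(L)·P(DE₂)³ / (P(G)²·P(D)²) = (18.0)³·(2.50)·(0.00590)³ / ((4.37)²·(0.180)²) = 0.00484
Qₚ = 0.00484 = Kₚ, so the system is already at equilibrium.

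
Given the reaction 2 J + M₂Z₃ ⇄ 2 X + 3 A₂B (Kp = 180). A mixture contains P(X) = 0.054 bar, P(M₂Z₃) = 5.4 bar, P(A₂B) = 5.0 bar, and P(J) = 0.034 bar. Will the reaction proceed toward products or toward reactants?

toward products

Qp = P(X)²·P(A₂B)³ / (P(J)²·P(M₂Z₃)) = (0.054)²·(5.0)³ / ((0.034)²·(5.4)) = 58
Qp = 58 < Kp = 180, so the forward reaction proceeds.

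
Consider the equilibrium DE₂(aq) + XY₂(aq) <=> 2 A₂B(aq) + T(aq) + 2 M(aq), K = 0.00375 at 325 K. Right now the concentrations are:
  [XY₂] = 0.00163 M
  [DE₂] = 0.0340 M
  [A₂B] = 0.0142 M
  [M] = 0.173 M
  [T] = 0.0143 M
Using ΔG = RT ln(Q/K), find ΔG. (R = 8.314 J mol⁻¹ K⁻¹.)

Q = [A₂B]²·[T]·[M]² / ([DE₂]·[XY₂]) = (0.0142)²·(0.0143)·(0.173)² / ((0.0340)·(0.00163)) = 0.00156
ΔG = RT ln(Q/K) = (8.314 J mol⁻¹ K⁻¹)(325 K) × ln(0.00156/0.00375)
   = (2.702 kJ/mol)(-0.8771) = -2.37 kJ/mol
ΔG < 0, so the forward reaction is spontaneous (proceeds forward).

ΔG = -2.37 kJ/mol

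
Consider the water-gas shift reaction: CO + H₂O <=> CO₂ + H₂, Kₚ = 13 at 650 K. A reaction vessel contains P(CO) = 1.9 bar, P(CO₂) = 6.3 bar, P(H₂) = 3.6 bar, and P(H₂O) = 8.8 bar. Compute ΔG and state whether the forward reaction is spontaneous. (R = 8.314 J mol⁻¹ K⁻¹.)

ΔG = -12.2 kJ/mol; the forward reaction is spontaneous

Qₚ = P(CO₂)·P(H₂) / (P(CO)·P(H₂O)) = (6.3)·(3.6) / ((1.9)·(8.8)) = 1.36
ΔG = RT ln(Qₚ/Kₚ) = (8.314 J mol⁻¹ K⁻¹)(650 K) × ln(1.36/13)
   = (5.404 kJ/mol)(-2.257) = -12.2 kJ/mol
ΔG < 0, so the forward reaction is spontaneous (proceeds forward).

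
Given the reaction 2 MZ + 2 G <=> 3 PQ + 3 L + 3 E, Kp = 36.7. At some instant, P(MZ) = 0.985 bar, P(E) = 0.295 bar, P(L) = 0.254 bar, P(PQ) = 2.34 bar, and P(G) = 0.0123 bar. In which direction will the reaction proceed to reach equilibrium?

Qp = P(PQ)³·P(L)³·P(E)³ / (P(MZ)²·P(G)²) = (2.34)³·(0.254)³·(0.295)³ / ((0.985)²·(0.0123)²) = 36.7
Qp = 36.7 = Kp, so the system is already at equilibrium.

neither direction; the system is at equilibrium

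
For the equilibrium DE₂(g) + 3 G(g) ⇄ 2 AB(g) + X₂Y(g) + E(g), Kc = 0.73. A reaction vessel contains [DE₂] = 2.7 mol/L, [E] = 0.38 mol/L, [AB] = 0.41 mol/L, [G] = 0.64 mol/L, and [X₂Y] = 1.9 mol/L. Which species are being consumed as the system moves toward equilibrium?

DE₂, G (reactants)

Qc = [AB]²·[X₂Y]·[E] / ([DE₂]·[G]³) = (0.41)²·(1.9)·(0.38) / ((2.7)·(0.64)³) = 0.17
Qc = 0.17 < Kc = 0.73: net forward reaction.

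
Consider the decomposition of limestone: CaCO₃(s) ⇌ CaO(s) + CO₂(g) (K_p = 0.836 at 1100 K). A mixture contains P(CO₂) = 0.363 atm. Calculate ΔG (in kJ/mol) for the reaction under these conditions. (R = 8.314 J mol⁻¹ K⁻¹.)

(CaCO₃, CaO are pure solids — omitted from Q_p.)
Q_p = P(CO₂) = 0.363
ΔG = RT ln(Q_p/K_p) = (8.314 J mol⁻¹ K⁻¹)(1100 K) × ln(0.363/0.836)
   = (9.145 kJ/mol)(-0.8342) = -7.63 kJ/mol
ΔG < 0, so the forward reaction is spontaneous (proceeds forward).

ΔG = -7.63 kJ/mol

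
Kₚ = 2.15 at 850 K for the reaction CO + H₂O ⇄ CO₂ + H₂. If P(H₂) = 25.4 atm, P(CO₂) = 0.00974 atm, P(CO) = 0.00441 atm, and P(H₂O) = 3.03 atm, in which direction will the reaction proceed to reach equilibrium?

in the reverse direction

Qₚ = P(CO₂)·P(H₂) / (P(CO)·P(H₂O)) = (0.00974)·(25.4) / ((0.00441)·(3.03)) = 18.5
Qₚ = 18.5 > Kₚ = 2.15, so the reverse reaction proceeds.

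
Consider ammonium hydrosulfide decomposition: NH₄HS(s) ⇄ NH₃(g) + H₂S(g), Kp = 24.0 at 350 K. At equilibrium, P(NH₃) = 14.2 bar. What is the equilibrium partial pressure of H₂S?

(NH₄HS is a pure solid — omitted from Kp.)
At equilibrium, Kp = P(NH₃)·P(H₂S) = 24.0.
(14.2)·(P(H₂S)) = 24.0
P(H₂S) = 1.69 bar

P(H₂S) = 1.69 bar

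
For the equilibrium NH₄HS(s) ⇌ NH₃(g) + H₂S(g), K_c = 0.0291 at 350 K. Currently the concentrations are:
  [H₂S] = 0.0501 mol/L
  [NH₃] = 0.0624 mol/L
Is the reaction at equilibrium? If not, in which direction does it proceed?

(NH₄HS is a pure solid — omitted from Q_c.)
Q_c = [NH₃]·[H₂S] = (0.0624)·(0.0501) = 0.00313
Q_c = 0.00313 < K_c = 0.0291, so the forward reaction proceeds.

in the forward direction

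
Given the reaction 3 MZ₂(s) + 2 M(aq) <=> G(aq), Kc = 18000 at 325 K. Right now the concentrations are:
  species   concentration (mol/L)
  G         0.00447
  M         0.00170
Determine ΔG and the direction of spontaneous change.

ΔG = -6.63 kJ/mol; the forward reaction is spontaneous

(MZ₂ is a pure solid — omitted from Qc.)
Qc = [G] / [M]² = (0.00447) / (0.00170)² = 1550
ΔG = RT ln(Qc/Kc) = (8.314 J mol⁻¹ K⁻¹)(325 K) × ln(1550/18000)
   = (2.702 kJ/mol)(-2.452) = -6.63 kJ/mol
ΔG < 0, so the forward reaction is spontaneous (proceeds forward).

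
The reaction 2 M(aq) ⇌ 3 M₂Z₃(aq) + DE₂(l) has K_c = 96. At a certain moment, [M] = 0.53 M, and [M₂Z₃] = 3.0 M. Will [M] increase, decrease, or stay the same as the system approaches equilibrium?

stay the same

(DE₂ is a pure liquid — omitted from Q_c.)
Q_c = [M₂Z₃]³ / [M]² = (3.0)³ / (0.53)² = 96
Q_c = 96 = K_c; the system is at equilibrium.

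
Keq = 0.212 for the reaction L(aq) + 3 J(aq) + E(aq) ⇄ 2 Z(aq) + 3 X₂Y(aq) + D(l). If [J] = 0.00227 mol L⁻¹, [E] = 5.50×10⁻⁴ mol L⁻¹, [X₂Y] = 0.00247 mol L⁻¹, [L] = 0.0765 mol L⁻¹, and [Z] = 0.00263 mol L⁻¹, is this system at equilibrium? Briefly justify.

(D is a pure liquid — omitted from Q.)
Q = [Z]²·[X₂Y]³ / ([L]·[J]³·[E]) = (0.00263)²·(0.00247)³ / ((0.0765)·(0.00227)³·(5.50×10⁻⁴)) = 0.212
Q = 0.212 = Keq; the system is at equilibrium.

yes, at equilibrium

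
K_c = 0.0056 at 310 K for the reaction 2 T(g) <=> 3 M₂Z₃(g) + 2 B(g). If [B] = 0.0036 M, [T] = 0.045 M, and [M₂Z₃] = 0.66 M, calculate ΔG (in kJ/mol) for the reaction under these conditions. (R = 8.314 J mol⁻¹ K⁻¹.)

Q_c = [M₂Z₃]³·[B]² / [T]² = (0.66)³·(0.0036)² / (0.045)² = 0.00184
ΔG = RT ln(Q_c/K_c) = (8.314 J mol⁻¹ K⁻¹)(310 K) × ln(0.00184/0.0056)
   = (2.577 kJ/mol)(-1.113) = -2.87 kJ/mol
ΔG < 0, so the forward reaction is spontaneous (proceeds forward).

ΔG = -2.87 kJ/mol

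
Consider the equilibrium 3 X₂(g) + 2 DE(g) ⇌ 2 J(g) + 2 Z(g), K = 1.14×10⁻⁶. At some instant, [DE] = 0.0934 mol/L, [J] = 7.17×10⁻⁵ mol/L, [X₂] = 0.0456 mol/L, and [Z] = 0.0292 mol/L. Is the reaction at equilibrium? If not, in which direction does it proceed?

reverse (toward reactants)

Q = [J]²·[Z]² / ([X₂]³·[DE]²) = (7.17×10⁻⁵)²·(0.0292)² / ((0.0456)³·(0.0934)²) = 5.30×10⁻⁶
Q = 5.30×10⁻⁶ > K = 1.14×10⁻⁶, so the reverse reaction proceeds.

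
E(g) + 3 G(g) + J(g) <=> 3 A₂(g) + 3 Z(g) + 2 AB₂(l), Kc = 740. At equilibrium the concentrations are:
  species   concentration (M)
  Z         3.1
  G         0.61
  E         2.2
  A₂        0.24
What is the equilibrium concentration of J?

[J] = 0.0011 M

(AB₂ is a pure liquid — omitted from Kc.)
At equilibrium, Kc = [A₂]³·[Z]³ / ([E]·[G]³·[J]) = 740.
(0.24)³·(3.1)³ / ((2.2)·(0.61)³·([J])) = 740
[J] = 0.00111 = 0.0011 M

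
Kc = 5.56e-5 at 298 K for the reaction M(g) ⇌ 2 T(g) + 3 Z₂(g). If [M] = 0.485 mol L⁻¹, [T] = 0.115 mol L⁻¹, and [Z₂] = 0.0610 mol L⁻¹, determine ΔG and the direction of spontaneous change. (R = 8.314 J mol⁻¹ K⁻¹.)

ΔG = -5.44 kJ/mol; the forward reaction is spontaneous

Qc = [T]²·[Z₂]³ / [M] = (0.115)²·(0.0610)³ / (0.485) = 6.19e-6
ΔG = RT ln(Qc/Kc) = (8.314 J mol⁻¹ K⁻¹)(298 K) × ln(6.19e-6/5.56e-5)
   = (2.478 kJ/mol)(-2.195) = -5.44 kJ/mol
ΔG < 0, so the forward reaction is spontaneous (proceeds forward).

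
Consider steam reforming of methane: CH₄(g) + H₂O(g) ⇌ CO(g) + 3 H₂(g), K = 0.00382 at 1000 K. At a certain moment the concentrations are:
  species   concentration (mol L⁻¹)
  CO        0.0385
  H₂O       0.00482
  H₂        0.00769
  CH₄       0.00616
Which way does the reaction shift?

toward products

Q = [CO]·[H₂]³ / ([CH₄]·[H₂O]) = (0.0385)·(0.00769)³ / ((0.00616)·(0.00482)) = 5.90×10⁻⁴
Q = 5.90×10⁻⁴ < K = 0.00382, so the forward reaction proceeds.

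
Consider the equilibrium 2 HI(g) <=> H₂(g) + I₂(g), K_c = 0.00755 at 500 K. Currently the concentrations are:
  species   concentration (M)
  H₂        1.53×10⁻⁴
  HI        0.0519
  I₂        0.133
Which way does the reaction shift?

Q_c = [H₂]·[I₂] / [HI]² = (1.53×10⁻⁴)·(0.133) / (0.0519)² = 0.00755
Q_c = 0.00755 = K_c, so the system is already at equilibrium.

neither direction; the system is at equilibrium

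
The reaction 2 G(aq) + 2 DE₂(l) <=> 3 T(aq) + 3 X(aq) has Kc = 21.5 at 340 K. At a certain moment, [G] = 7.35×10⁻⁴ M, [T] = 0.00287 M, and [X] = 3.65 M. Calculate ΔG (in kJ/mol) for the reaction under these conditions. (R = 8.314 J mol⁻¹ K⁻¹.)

(DE₂ is a pure liquid — omitted from Qc.)
Qc = [T]³·[X]³ / [G]² = (0.00287)³·(3.65)³ / (7.35×10⁻⁴)² = 2.13
ΔG = RT ln(Qc/Kc) = (8.314 J mol⁻¹ K⁻¹)(340 K) × ln(2.13/21.5)
   = (2.827 kJ/mol)(-2.312) = -6.54 kJ/mol
ΔG < 0, so the forward reaction is spontaneous (proceeds forward).

ΔG = -6.54 kJ/mol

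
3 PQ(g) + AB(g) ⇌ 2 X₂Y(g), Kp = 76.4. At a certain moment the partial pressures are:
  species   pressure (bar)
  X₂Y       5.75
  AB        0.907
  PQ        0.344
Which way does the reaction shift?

Qp = P(X₂Y)² / (P(PQ)³·P(AB)) = (5.75)² / ((0.344)³·(0.907)) = 895
Qp = 895 > Kp = 76.4, so the reverse reaction proceeds.

reverse (toward reactants)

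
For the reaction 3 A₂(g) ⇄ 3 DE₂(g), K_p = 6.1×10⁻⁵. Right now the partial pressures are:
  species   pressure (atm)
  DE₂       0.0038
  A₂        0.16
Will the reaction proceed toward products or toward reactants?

Q_p = P(DE₂)³ / P(A₂)³ = (0.0038)³ / (0.16)³ = 1.3×10⁻⁵
Q_p = 1.3×10⁻⁵ < K_p = 6.1×10⁻⁵, so the forward reaction proceeds.

toward products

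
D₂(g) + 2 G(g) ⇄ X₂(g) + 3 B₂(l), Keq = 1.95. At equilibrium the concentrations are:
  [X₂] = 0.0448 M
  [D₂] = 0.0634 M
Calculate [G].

[G] = 0.602 M

(B₂ is a pure liquid — omitted from Keq.)
At equilibrium, Keq = [X₂] / ([D₂]·[G]²) = 1.95.
(0.0448) / ((0.0634)·([G])²) = 1.95
[G]² = 0.362 ⇒ [G] = 0.602 M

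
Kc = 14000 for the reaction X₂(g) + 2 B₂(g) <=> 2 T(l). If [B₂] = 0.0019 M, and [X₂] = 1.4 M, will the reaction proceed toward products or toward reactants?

(T is a pure liquid — omitted from Qc.)
Qc = 1 / ([X₂]·[B₂]²) = 1 / ((1.4)·(0.0019)²) = 2.0×10⁵
Qc = 2.0×10⁵ > Kc = 14000, so the reverse reaction proceeds.

reverse (toward reactants)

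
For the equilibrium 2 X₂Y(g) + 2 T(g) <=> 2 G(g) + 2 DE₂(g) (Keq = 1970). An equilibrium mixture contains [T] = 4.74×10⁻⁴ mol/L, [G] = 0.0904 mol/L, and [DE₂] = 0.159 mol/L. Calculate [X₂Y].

[X₂Y] = 0.683 mol/L

At equilibrium, Keq = [G]²·[DE₂]² / ([X₂Y]²·[T]²) = 1970.
(0.0904)²·(0.159)² / (([X₂Y])²·(4.74×10⁻⁴)²) = 1970
[X₂Y]² = 0.467 ⇒ [X₂Y] = 0.683 mol/L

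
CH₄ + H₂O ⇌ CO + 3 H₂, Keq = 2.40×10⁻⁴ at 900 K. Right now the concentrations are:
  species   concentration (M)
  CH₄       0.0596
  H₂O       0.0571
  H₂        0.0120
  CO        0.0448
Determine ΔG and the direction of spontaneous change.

ΔG = -17.6 kJ/mol; the forward reaction is spontaneous

Q = [CO]·[H₂]³ / ([CH₄]·[H₂O]) = (0.0448)·(0.0120)³ / ((0.0596)·(0.0571)) = 2.27×10⁻⁵
ΔG = RT ln(Q/Keq) = (8.314 J mol⁻¹ K⁻¹)(900 K) × ln(2.27×10⁻⁵/2.40×10⁻⁴)
   = (7.483 kJ/mol)(-2.358) = -17.6 kJ/mol
ΔG < 0, so the forward reaction is spontaneous (proceeds forward).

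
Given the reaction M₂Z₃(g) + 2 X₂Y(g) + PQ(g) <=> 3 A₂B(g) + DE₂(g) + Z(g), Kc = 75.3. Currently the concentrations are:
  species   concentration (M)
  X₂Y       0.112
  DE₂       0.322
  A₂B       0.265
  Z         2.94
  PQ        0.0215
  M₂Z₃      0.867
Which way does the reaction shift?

no net change (already at equilibrium)

Qc = [A₂B]³·[DE₂]·[Z] / ([M₂Z₃]·[X₂Y]²·[PQ]) = (0.265)³·(0.322)·(2.94) / ((0.867)·(0.112)²·(0.0215)) = 75.3
Qc = 75.3 = Kc, so the system is already at equilibrium.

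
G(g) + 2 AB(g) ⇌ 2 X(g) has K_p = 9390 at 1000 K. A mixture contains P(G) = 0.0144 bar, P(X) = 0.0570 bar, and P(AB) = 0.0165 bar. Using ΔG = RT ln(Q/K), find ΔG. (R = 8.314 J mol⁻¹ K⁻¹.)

Q_p = P(X)² / (P(G)·P(AB)²) = (0.0570)² / ((0.0144)·(0.0165)²) = 829
ΔG = RT ln(Q_p/K_p) = (8.314 J mol⁻¹ K⁻¹)(1000 K) × ln(829/9390)
   = (8.314 kJ/mol)(-2.427) = -20.2 kJ/mol
ΔG < 0, so the forward reaction is spontaneous (proceeds forward).

ΔG = -20.2 kJ/mol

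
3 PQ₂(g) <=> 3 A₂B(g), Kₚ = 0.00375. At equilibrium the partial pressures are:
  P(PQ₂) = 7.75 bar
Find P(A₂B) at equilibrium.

P(A₂B) = 1.20 bar

At equilibrium, Kₚ = P(A₂B)³ / P(PQ₂)³ = 0.00375.
(P(A₂B))³ / (7.75)³ = 0.00375
P(A₂B)³ = 1.75 ⇒ P(A₂B) = 1.20 bar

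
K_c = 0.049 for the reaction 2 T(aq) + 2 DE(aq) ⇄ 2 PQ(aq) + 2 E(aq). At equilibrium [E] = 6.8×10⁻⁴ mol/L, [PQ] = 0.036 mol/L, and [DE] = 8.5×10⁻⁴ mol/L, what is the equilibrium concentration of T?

At equilibrium, K_c = [PQ]²·[E]² / ([T]²·[DE]²) = 0.049.
(0.036)²·(6.8×10⁻⁴)² / (([T])²·(8.5×10⁻⁴)²) = 0.049
[T]² = 0.0169 ⇒ [T] = 0.13 mol/L

[T] = 0.13 mol/L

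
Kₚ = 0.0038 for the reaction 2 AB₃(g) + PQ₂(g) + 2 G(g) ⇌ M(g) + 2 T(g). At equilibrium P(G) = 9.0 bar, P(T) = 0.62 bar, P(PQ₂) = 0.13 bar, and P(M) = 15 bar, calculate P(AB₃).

At equilibrium, Kₚ = P(M)·P(T)² / (P(AB₃)²·P(PQ₂)·P(G)²) = 0.0038.
(15)·(0.62)² / ((P(AB₃))²·(0.13)·(9.0)²) = 0.0038
P(AB₃)² = 144 ⇒ P(AB₃) = 12 bar

P(AB₃) = 12 bar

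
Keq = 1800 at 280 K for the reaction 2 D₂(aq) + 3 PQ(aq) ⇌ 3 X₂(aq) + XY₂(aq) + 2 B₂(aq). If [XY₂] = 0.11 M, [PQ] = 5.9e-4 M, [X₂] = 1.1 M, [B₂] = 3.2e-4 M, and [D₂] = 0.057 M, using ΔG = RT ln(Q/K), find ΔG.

Q = [X₂]³·[XY₂]·[B₂]² / ([D₂]²·[PQ]³) = (1.1)³·(0.11)·(3.2e-4)² / ((0.057)²·(5.9e-4)³) = 22500
ΔG = RT ln(Q/Keq) = (8.314 J mol⁻¹ K⁻¹)(280 K) × ln(22500/1800)
   = (2.328 kJ/mol)(2.526) = 5.88 kJ/mol
ΔG > 0, so the forward reaction is non-spontaneous (proceeds in reverse).

ΔG = 5.88 kJ/mol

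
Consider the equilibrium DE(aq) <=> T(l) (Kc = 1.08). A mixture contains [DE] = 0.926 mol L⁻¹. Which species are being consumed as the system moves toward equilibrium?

(T is a pure liquid — omitted from Qc.)
Qc = 1 / [DE] = 1 / (0.926) = 1.08
Qc = 1.08 = Kc; the system is at equilibrium.

none (at equilibrium)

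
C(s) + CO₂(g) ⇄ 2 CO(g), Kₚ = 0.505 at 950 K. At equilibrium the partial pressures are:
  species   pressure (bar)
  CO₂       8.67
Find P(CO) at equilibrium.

P(CO) = 2.09 bar

(C is a pure solid — omitted from Kₚ.)
At equilibrium, Kₚ = P(CO)² / P(CO₂) = 0.505.
(P(CO))² / (8.67) = 0.505
P(CO)² = 4.38 ⇒ P(CO) = 2.09 bar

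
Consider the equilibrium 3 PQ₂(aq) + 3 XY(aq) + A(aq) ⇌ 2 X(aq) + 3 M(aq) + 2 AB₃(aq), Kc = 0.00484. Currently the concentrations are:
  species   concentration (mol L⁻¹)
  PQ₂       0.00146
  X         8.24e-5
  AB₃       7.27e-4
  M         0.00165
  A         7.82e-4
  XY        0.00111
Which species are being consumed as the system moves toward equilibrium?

none (at equilibrium)

Qc = [X]²·[M]³·[AB₃]² / ([PQ₂]³·[XY]³·[A]) = (8.24e-5)²·(0.00165)³·(7.27e-4)² / ((0.00146)³·(0.00111)³·(7.82e-4)) = 0.00484
Qc = 0.00484 = Kc; the system is at equilibrium.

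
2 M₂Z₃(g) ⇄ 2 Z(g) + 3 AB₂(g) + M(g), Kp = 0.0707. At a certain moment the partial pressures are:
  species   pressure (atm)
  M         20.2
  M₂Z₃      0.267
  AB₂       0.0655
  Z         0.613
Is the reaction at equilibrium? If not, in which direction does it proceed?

Qp = P(Z)²·P(AB₂)³·P(M) / P(M₂Z₃)² = (0.613)²·(0.0655)³·(20.2) / (0.267)² = 0.0299
Qp = 0.0299 < Kp = 0.0707, so the forward reaction proceeds.

to the right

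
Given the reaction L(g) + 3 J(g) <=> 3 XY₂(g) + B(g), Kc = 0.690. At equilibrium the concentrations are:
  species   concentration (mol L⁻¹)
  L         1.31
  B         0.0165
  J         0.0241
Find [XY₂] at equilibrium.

At equilibrium, Kc = [XY₂]³·[B] / ([L]·[J]³) = 0.690.
([XY₂])³·(0.0165) / ((1.31)·(0.0241)³) = 0.690
[XY₂]³ = 7.67e-4 ⇒ [XY₂] = 0.0915 mol L⁻¹

[XY₂] = 0.0915 mol L⁻¹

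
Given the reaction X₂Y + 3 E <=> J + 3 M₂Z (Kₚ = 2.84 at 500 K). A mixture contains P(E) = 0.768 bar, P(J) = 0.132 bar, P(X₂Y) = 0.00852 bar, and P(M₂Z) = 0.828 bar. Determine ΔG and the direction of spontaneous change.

Qₚ = P(J)·P(M₂Z)³ / (P(X₂Y)·P(E)³) = (0.132)·(0.828)³ / ((0.00852)·(0.768)³) = 19.4
ΔG = RT ln(Qₚ/Kₚ) = (8.314 J mol⁻¹ K⁻¹)(500 K) × ln(19.4/2.84)
   = (4.157 kJ/mol)(1.921) = 7.99 kJ/mol
ΔG > 0, so the forward reaction is non-spontaneous (proceeds in reverse).

ΔG = 7.99 kJ/mol; the forward reaction is non-spontaneous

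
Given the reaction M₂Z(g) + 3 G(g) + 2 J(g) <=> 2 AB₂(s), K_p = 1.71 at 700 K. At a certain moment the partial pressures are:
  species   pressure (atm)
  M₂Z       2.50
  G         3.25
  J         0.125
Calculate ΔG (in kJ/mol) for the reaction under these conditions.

(AB₂ is a pure solid — omitted from Q_p.)
Q_p = 1 / (P(M₂Z)·P(G)³·P(J)²) = 1 / ((2.50)·(3.25)³·(0.125)²) = 0.746
ΔG = RT ln(Q_p/K_p) = (8.314 J mol⁻¹ K⁻¹)(700 K) × ln(0.746/1.71)
   = (5.820 kJ/mol)(-0.8295) = -4.83 kJ/mol
ΔG < 0, so the forward reaction is spontaneous (proceeds forward).

ΔG = -4.83 kJ/mol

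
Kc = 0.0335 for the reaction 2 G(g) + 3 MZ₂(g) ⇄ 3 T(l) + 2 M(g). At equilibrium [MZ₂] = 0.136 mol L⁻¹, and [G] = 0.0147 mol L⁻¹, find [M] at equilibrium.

(T is a pure liquid — omitted from Kc.)
At equilibrium, Kc = [M]² / ([G]²·[MZ₂]³) = 0.0335.
([M])² / ((0.0147)²·(0.136)³) = 0.0335
[M]² = 1.82×10⁻⁸ ⇒ [M] = 1.35×10⁻⁴ mol L⁻¹

[M] = 1.35×10⁻⁴ mol L⁻¹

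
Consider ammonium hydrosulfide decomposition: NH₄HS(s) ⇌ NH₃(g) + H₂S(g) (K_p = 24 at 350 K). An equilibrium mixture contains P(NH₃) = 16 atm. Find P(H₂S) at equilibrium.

(NH₄HS is a pure solid — omitted from K_p.)
At equilibrium, K_p = P(NH₃)·P(H₂S) = 24.
(16)·(P(H₂S)) = 24
P(H₂S) = 1.50 = 1.5 atm

P(H₂S) = 1.5 atm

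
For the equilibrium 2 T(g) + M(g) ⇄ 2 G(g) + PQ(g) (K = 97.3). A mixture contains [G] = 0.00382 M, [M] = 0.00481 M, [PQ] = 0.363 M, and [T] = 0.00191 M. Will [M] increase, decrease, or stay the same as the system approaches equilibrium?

Q = [G]²·[PQ] / ([T]²·[M]) = (0.00382)²·(0.363) / ((0.00191)²·(0.00481)) = 302
Q = 302 > K = 97.3: net reverse reaction.
M is a reactant, so it increases.

increase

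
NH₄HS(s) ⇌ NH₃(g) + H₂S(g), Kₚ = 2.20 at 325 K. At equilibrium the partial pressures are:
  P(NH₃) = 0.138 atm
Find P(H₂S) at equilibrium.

P(H₂S) = 15.9 atm

(NH₄HS is a pure solid — omitted from Kₚ.)
At equilibrium, Kₚ = P(NH₃)·P(H₂S) = 2.20.
(0.138)·(P(H₂S)) = 2.20
P(H₂S) = 15.9 atm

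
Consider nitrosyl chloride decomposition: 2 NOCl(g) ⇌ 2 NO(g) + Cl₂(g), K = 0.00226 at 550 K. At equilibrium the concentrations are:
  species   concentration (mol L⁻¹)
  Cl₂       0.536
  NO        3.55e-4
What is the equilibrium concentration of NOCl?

At equilibrium, K = [NO]²·[Cl₂] / [NOCl]² = 0.00226.
(3.55e-4)²·(0.536) / ([NOCl])² = 0.00226
[NOCl]² = 2.99e-5 ⇒ [NOCl] = 0.00547 mol L⁻¹

[NOCl] = 0.00547 mol L⁻¹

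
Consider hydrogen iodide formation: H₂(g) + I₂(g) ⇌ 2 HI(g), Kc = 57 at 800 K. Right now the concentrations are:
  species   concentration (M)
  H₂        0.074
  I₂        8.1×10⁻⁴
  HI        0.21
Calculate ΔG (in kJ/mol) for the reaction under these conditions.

ΔG = 17.0 kJ/mol

Qc = [HI]² / ([H₂]·[I₂]) = (0.21)² / ((0.074)·(8.1×10⁻⁴)) = 736
ΔG = RT ln(Qc/Kc) = (8.314 J mol⁻¹ K⁻¹)(800 K) × ln(736/57)
   = (6.651 kJ/mol)(2.558) = 17.0 kJ/mol
ΔG > 0, so the forward reaction is non-spontaneous (proceeds in reverse).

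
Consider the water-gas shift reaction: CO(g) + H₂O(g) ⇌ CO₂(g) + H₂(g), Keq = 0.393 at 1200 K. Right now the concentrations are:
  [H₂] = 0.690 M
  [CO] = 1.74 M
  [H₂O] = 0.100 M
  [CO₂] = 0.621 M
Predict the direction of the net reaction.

in the reverse direction

Q = [CO₂]·[H₂] / ([CO]·[H₂O]) = (0.621)·(0.690) / ((1.74)·(0.100)) = 2.46
Q = 2.46 > Keq = 0.393, so the reverse reaction proceeds.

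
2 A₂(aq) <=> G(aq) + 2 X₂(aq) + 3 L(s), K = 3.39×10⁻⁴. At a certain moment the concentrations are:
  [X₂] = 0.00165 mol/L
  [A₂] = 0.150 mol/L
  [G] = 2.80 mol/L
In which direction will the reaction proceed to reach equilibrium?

(L is a pure solid — omitted from Q.)
Q = [G]·[X₂]² / [A₂]² = (2.80)·(0.00165)² / (0.150)² = 3.39×10⁻⁴
Q = 3.39×10⁻⁴ = K, so the system is already at equilibrium.

at equilibrium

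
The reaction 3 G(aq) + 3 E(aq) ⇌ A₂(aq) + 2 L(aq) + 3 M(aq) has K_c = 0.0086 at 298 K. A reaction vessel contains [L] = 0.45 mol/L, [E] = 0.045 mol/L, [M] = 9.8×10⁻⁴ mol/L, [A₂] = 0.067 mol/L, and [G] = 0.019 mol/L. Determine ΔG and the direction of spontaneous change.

Q_c = [A₂]·[L]²·[M]³ / ([G]³·[E]³) = (0.067)·(0.45)²·(9.8×10⁻⁴)³ / ((0.019)³·(0.045)³) = 0.0204
ΔG = RT ln(Q_c/K_c) = (8.314 J mol⁻¹ K⁻¹)(298 K) × ln(0.0204/0.0086)
   = (2.478 kJ/mol)(0.8638) = 2.14 kJ/mol
ΔG > 0, so the forward reaction is non-spontaneous (proceeds in reverse).

ΔG = 2.14 kJ/mol; the forward reaction is non-spontaneous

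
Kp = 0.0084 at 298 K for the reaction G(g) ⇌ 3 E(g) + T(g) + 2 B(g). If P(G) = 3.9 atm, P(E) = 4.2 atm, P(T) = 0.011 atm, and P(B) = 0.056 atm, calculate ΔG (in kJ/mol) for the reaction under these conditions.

ΔG = -6.32 kJ/mol

Qp = P(E)³·P(T)·P(B)² / P(G) = (4.2)³·(0.011)·(0.056)² / (3.9) = 6.55e-4
ΔG = RT ln(Qp/Kp) = (8.314 J mol⁻¹ K⁻¹)(298 K) × ln(6.55e-4/0.0084)
   = (2.478 kJ/mol)(-2.551) = -6.32 kJ/mol
ΔG < 0, so the forward reaction is spontaneous (proceeds forward).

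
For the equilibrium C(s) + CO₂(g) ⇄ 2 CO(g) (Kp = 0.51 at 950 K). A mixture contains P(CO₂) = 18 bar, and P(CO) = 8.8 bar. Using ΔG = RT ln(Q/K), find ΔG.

ΔG = 16.8 kJ/mol

(C is a pure solid — omitted from Qp.)
Qp = P(CO)² / P(CO₂) = (8.8)² / (18) = 4.30
ΔG = RT ln(Qp/Kp) = (8.314 J mol⁻¹ K⁻¹)(950 K) × ln(4.30/0.51)
   = (7.898 kJ/mol)(2.132) = 16.8 kJ/mol
ΔG > 0, so the forward reaction is non-spontaneous (proceeds in reverse).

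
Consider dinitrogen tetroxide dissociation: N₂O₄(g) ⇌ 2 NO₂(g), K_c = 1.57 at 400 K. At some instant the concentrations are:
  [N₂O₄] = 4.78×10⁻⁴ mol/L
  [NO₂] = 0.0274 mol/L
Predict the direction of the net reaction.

Q_c = [NO₂]² / [N₂O₄] = (0.0274)² / (4.78×10⁻⁴) = 1.57
Q_c = 1.57 = K_c, so the system is already at equilibrium.

no net change (already at equilibrium)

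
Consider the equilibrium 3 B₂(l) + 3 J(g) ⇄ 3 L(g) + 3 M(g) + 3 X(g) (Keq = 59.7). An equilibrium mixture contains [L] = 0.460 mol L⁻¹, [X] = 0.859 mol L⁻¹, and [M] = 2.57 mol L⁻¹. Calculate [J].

(B₂ is a pure liquid — omitted from Keq.)
At equilibrium, Keq = [L]³·[M]³·[X]³ / [J]³ = 59.7.
(0.460)³·(2.57)³·(0.859)³ / ([J])³ = 59.7
[J]³ = 0.0175 ⇒ [J] = 0.260 mol L⁻¹

[J] = 0.260 mol L⁻¹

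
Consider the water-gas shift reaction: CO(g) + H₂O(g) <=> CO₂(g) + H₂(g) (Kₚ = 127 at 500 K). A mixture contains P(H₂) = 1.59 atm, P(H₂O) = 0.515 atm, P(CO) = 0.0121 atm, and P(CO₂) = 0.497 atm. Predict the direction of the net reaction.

no net change (already at equilibrium)

Qₚ = P(CO₂)·P(H₂) / (P(CO)·P(H₂O)) = (0.497)·(1.59) / ((0.0121)·(0.515)) = 127
Qₚ = 127 = Kₚ, so the system is already at equilibrium.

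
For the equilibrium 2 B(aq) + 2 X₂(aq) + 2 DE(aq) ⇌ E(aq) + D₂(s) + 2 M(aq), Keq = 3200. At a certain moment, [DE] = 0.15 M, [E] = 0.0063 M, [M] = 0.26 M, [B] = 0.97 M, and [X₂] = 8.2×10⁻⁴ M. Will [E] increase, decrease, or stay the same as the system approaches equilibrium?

decrease

(D₂ is a pure solid — omitted from Q.)
Q = [E]·[M]² / ([B]²·[X₂]²·[DE]²) = (0.0063)·(0.26)² / ((0.97)²·(8.2×10⁻⁴)²·(0.15)²) = 30000
Q = 30000 > Keq = 3200: net reverse reaction.
E is a product, so it decreases.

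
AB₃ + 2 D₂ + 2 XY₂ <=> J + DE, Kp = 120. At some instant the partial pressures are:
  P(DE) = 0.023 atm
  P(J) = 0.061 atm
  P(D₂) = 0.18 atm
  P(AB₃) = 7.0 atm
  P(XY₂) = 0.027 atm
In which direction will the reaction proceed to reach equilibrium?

to the right

Qp = P(J)·P(DE) / (P(AB₃)·P(D₂)²·P(XY₂)²) = (0.061)·(0.023) / ((7.0)·(0.18)²·(0.027)²) = 8.5
Qp = 8.5 < Kp = 120, so the forward reaction proceeds.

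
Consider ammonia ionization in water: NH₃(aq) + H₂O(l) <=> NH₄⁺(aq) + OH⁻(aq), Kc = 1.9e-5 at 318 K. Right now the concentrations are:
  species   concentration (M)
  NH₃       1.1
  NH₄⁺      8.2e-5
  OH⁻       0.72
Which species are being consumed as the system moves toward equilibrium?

NH₄⁺, OH⁻ (products)

(H₂O is a pure liquid — omitted from Qc.)
Qc = [NH₄⁺]·[OH⁻] / [NH₃] = (8.2e-5)·(0.72) / (1.1) = 5.4e-5
Qc = 5.4e-5 > Kc = 1.9e-5: net reverse reaction.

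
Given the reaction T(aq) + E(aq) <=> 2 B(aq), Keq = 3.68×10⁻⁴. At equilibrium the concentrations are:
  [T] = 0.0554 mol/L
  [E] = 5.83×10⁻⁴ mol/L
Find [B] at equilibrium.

At equilibrium, Keq = [B]² / ([T]·[E]) = 3.68×10⁻⁴.
([B])² / ((0.0554)·(5.83×10⁻⁴)) = 3.68×10⁻⁴
[B]² = 1.19×10⁻⁸ ⇒ [B] = 1.09×10⁻⁴ mol/L

[B] = 1.09×10⁻⁴ mol/L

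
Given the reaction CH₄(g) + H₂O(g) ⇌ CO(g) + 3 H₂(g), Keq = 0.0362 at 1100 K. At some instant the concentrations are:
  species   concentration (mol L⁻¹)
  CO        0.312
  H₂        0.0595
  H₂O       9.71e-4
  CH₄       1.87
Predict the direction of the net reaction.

neither direction; the system is at equilibrium

Q = [CO]·[H₂]³ / ([CH₄]·[H₂O]) = (0.312)·(0.0595)³ / ((1.87)·(9.71e-4)) = 0.0362
Q = 0.0362 = Keq, so the system is already at equilibrium.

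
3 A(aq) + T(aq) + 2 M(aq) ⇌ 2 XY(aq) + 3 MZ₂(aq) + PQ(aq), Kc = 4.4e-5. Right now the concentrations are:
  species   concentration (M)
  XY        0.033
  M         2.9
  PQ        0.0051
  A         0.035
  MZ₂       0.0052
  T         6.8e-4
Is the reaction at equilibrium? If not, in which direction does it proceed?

forward (toward products)

Qc = [XY]²·[MZ₂]³·[PQ] / ([A]³·[T]·[M]²) = (0.033)²·(0.0052)³·(0.0051) / ((0.035)³·(6.8e-4)·(2.9)²) = 3.2e-6
Qc = 3.2e-6 < Kc = 4.4e-5, so the forward reaction proceeds.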